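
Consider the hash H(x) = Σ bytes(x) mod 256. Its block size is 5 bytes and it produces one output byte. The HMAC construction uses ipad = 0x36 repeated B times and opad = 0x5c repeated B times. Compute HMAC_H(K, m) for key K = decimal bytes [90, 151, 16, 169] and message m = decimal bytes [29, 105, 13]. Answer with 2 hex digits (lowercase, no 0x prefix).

Key decimal bytes [90, 151, 16, 169] = 5a 97 10 a9 is 4 bytes ≤ B = 5; zero-pad to 5 bytes: K' = 5a 97 10 a9 00.
K' ⊕ ipad = 6c a1 26 9f 36.  K' ⊕ opad = 06 cb 4c f5 5c.
Inner input = (K'⊕ipad) ∥ m = 6c a1 26 9f 36 ∥ 1d 69 0d.
Inner hash: sum = 108+161+38+159+54+29+105+13 = 667; mod 256 = 155 → 9b.
Outer input = (K'⊕opad) ∥ inner = 06 cb 4c f5 5c ∥ 9b.
Outer hash (tag): sum = 6+203+76+245+92+155 = 777; mod 256 = 9 → 09.

09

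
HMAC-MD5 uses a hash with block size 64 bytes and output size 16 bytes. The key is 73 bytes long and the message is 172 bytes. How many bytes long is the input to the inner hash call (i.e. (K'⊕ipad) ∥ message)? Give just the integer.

Key is 73 > 64 bytes, so it is hashed to 16 bytes then zero-padded to 64: |K'| = 64.
Inner input = (K'⊕ipad) ∥ m → 64 + 172 = 236 bytes.

236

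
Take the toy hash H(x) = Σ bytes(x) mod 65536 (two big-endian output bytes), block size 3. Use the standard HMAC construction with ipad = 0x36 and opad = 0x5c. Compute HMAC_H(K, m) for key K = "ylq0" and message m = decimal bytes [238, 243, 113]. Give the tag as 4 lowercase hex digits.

0205

Key "ylq0" = 79 6c 71 30 is 4 bytes > B = 3, so hash it first: H(key) = 01 86, then zero-pad to 3 bytes: K' = 01 86 00.
K' ⊕ ipad = 37 b0 36.  K' ⊕ opad = 5d da 5c.
Inner input = (K'⊕ipad) ∥ m = 37 b0 36 ∥ ee f3 71.
Inner hash: sum = 55+176+54+238+243+113 = 879 → 03 6f.
Outer input = (K'⊕opad) ∥ inner = 5d da 5c ∥ 03 6f.
Outer hash (tag): sum = 93+218+92+3+111 = 517 → 02 05.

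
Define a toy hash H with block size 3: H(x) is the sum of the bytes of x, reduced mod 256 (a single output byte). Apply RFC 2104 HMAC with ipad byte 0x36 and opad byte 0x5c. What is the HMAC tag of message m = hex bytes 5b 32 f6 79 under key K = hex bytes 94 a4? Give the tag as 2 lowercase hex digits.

Key hex bytes 94 a4 is 2 bytes ≤ B = 3; zero-pad to 3 bytes: K' = 94 a4 00.
K' ⊕ ipad = a2 92 36.  K' ⊕ opad = c8 f8 5c.
Inner input = (K'⊕ipad) ∥ m = a2 92 36 ∥ 5b 32 f6 79.
Inner hash: sum = 162+146+54+91+50+246+121 = 870; mod 256 = 102 → 66.
Outer input = (K'⊕opad) ∥ inner = c8 f8 5c ∥ 66.
Outer hash (tag): sum = 200+248+92+102 = 642; mod 256 = 130 → 82.

82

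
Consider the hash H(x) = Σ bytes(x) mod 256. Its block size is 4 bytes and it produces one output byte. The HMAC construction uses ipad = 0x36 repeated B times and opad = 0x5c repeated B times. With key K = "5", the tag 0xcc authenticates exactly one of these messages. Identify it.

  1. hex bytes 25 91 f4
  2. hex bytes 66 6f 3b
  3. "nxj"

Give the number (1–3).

Key "5" = 35 is 1 byte ≤ B = 4; zero-pad to 4 bytes: K' = 35 00 00 00.
K' ⊕ ipad = 03 36 36 36; K' ⊕ opad = 69 5c 5c 5c.
m1: inner = H(03 36 36 36 25 91 f4) = 4f; tag = H(69 5c 5c 5c 4f) = cc ← matches
m2: inner = H(03 36 36 36 66 6f 3b) = b5; tag = H(69 5c 5c 5c b5) = 32
m3: inner = H(03 36 36 36 6e 78 6a) = f5; tag = H(69 5c 5c 5c f5) = 72

1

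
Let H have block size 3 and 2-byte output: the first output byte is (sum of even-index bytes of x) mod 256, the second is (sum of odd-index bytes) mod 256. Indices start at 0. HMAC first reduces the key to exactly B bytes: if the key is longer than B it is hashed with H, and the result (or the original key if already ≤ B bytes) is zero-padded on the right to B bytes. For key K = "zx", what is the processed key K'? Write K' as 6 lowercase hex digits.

Key "zx" = 7a 78 is 2 bytes ≤ B = 3; zero-pad to 3 bytes: K' = 7a 78 00.

7a7800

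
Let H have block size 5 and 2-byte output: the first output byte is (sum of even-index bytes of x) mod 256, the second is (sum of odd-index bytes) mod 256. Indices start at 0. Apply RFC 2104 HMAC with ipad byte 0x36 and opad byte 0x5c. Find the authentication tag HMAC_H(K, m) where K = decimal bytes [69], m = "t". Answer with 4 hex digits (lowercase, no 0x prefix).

b197

Key decimal bytes [69] = 45 is 1 byte ≤ B = 5; zero-pad to 5 bytes: K' = 45 00 00 00 00.
K' ⊕ ipad = 73 36 36 36 36.  K' ⊕ opad = 19 5c 5c 5c 5c.
Inner input = (K'⊕ipad) ∥ m = 73 36 36 36 36 ∥ 74.
Inner hash: even-index sum = 223 mod 256 = 223; odd-index sum = 224 mod 256 = 224 → df e0.
Outer input = (K'⊕opad) ∥ inner = 19 5c 5c 5c 5c ∥ df e0.
Outer hash (tag): even-index sum = 433 mod 256 = 177; odd-index sum = 407 mod 256 = 151 → b1 97.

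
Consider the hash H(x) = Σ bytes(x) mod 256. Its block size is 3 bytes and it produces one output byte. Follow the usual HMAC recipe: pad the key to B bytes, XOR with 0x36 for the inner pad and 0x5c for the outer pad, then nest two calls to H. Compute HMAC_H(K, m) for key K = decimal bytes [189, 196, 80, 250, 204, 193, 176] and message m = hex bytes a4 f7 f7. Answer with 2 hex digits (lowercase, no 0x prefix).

48

Key decimal bytes [189, 196, 80, 250, 204, 193, 176] = bd c4 50 fa cc c1 b0 is 7 bytes > B = 3, so hash it first: H(key) = 08, then zero-pad to 3 bytes: K' = 08 00 00.
K' ⊕ ipad = 3e 36 36.  K' ⊕ opad = 54 5c 5c.
Inner input = (K'⊕ipad) ∥ m = 3e 36 36 ∥ a4 f7 f7.
Inner hash: sum = 62+54+54+164+247+247 = 828; mod 256 = 60 → 3c.
Outer input = (K'⊕opad) ∥ inner = 54 5c 5c ∥ 3c.
Outer hash (tag): sum = 84+92+92+60 = 328; mod 256 = 72 → 48.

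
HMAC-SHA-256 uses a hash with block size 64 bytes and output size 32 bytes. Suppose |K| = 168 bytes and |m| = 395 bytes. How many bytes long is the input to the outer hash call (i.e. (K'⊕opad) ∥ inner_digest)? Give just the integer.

96

Key is 168 > 64 bytes, so it is hashed to 32 bytes then zero-padded to 64: |K'| = 64.
Outer input = (K'⊕opad) ∥ H(inner) → 64 + 32 = 96 bytes.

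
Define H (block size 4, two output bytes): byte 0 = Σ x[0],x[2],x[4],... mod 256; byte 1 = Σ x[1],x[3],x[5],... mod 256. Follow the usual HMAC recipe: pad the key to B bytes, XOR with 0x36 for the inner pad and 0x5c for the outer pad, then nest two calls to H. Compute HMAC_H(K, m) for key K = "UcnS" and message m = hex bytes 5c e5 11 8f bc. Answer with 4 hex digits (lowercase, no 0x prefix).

Key "UcnS" = 55 63 6e 53 is exactly B = 4 bytes: K' = 55 63 6e 53.
K' ⊕ ipad = 63 55 58 65.  K' ⊕ opad = 09 3f 32 0f.
Inner input = (K'⊕ipad) ∥ m = 63 55 58 65 ∥ 5c e5 11 8f bc.
Inner hash: even-index sum = 484 mod 256 = 228; odd-index sum = 558 mod 256 = 46 → e4 2e.
Outer input = (K'⊕opad) ∥ inner = 09 3f 32 0f ∥ e4 2e.
Outer hash (tag): even-index sum = 287 mod 256 = 31; odd-index sum = 124 mod 256 = 124 → 1f 7c.

1f7c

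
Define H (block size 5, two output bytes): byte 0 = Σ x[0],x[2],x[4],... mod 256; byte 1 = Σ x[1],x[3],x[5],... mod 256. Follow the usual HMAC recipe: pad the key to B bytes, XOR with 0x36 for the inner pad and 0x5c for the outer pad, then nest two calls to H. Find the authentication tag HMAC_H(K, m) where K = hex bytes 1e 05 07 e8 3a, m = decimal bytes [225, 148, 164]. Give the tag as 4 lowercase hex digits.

9906

Key hex bytes 1e 05 07 e8 3a is exactly B = 5 bytes: K' = 1e 05 07 e8 3a.
K' ⊕ ipad = 28 33 31 de 0c.  K' ⊕ opad = 42 59 5b b4 66.
Inner input = (K'⊕ipad) ∥ m = 28 33 31 de 0c ∥ e1 94 a4.
Inner hash: even-index sum = 249 mod 256 = 249; odd-index sum = 662 mod 256 = 150 → f9 96.
Outer input = (K'⊕opad) ∥ inner = 42 59 5b b4 66 ∥ f9 96.
Outer hash (tag): even-index sum = 409 mod 256 = 153; odd-index sum = 518 mod 256 = 6 → 99 06.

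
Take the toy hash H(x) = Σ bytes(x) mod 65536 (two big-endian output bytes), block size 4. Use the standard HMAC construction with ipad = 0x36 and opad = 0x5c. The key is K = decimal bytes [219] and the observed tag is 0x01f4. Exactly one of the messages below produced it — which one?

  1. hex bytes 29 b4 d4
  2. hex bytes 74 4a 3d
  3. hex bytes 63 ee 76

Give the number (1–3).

Key decimal bytes [219] = db is 1 byte ≤ B = 4; zero-pad to 4 bytes: K' = db 00 00 00.
K' ⊕ ipad = ed 36 36 36; K' ⊕ opad = 87 5c 5c 5c.
m1: inner = H(ed 36 36 36 29 b4 d4) = 03 40; tag = H(87 5c 5c 5c 03 40) = 01de
m2: inner = H(ed 36 36 36 74 4a 3d) = 02 8a; tag = H(87 5c 5c 5c 02 8a) = 0227
m3: inner = H(ed 36 36 36 63 ee 76) = 03 56; tag = H(87 5c 5c 5c 03 56) = 01f4 ← matches

3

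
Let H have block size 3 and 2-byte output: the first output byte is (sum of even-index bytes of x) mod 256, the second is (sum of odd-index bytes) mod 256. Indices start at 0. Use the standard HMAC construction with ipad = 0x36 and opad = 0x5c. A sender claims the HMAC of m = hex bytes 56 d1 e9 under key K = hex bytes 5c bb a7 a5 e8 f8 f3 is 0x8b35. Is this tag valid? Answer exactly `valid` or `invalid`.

Key hex bytes 5c bb a7 a5 e8 f8 f3 is 7 bytes > B = 3, so hash it first: H(key) = de 58, then zero-pad to 3 bytes: K' = de 58 00.
K' ⊕ ipad = e8 6e 36; K' ⊕ opad = 82 04 5c.
Inner hash: even-index sum = 495 mod 256 = 239; odd-index sum = 429 mod 256 = 173 → ef ad.
Outer hash (recomputed tag): even-index sum = 395 mod 256 = 139; odd-index sum = 243 mod 256 = 243 → 8b f3.
Recomputed tag = 8bf3; claimed = 8b35 → mismatch.

invalid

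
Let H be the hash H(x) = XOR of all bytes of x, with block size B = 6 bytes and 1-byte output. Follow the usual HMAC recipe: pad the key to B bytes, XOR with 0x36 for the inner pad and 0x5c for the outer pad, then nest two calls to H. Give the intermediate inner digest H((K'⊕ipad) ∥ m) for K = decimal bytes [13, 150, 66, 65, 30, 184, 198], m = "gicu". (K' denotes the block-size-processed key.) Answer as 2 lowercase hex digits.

Key decimal bytes [13, 150, 66, 65, 30, 184, 198] = 0d 96 42 41 1e b8 c6 is 7 bytes > B = 6, so hash it first: H(key) = f8, then zero-pad to 6 bytes: K' = f8 00 00 00 00 00.
K' ⊕ ipad = ce 36 36 36 36 36.
Inner input = ce 36 36 36 36 36 ∥ 67 69 63 75.
Inner hash: XOR ce⊕36⊕36⊕36⊕36⊕36⊕67⊕69⊕63⊕75 = e0.

e0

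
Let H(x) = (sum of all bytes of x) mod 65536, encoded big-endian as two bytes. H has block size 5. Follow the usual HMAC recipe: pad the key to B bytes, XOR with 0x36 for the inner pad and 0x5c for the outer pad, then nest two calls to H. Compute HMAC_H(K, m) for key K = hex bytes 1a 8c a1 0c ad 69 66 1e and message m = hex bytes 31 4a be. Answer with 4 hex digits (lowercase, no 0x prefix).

030f

Key hex bytes 1a 8c a1 0c ad 69 66 1e is 8 bytes > B = 5, so hash it first: H(key) = 02 ed, then zero-pad to 5 bytes: K' = 02 ed 00 00 00.
K' ⊕ ipad = 34 db 36 36 36.  K' ⊕ opad = 5e b1 5c 5c 5c.
Inner input = (K'⊕ipad) ∥ m = 34 db 36 36 36 ∥ 31 4a be.
Inner hash: sum = 52+219+54+54+54+49+74+190 = 746 → 02 ea.
Outer input = (K'⊕opad) ∥ inner = 5e b1 5c 5c 5c ∥ 02 ea.
Outer hash (tag): sum = 94+177+92+92+92+2+234 = 783 → 03 0f.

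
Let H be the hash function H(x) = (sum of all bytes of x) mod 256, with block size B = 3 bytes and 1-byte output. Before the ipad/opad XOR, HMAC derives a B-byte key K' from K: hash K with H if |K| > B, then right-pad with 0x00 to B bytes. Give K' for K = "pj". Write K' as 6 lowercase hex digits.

Key "pj" = 70 6a is 2 bytes ≤ B = 3; zero-pad to 3 bytes: K' = 70 6a 00.

706a00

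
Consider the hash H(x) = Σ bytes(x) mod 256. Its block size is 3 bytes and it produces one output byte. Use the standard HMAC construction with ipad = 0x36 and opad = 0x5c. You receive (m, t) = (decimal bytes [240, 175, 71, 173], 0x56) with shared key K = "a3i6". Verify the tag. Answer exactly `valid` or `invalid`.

Key "a3i6" = 61 33 69 36 is 4 bytes > B = 3, so hash it first: H(key) = 33, then zero-pad to 3 bytes: K' = 33 00 00.
K' ⊕ ipad = 05 36 36; K' ⊕ opad = 6f 5c 5c.
Inner hash: sum = 5+54+54+240+175+71+173 = 772; mod 256 = 4 → 04.
Outer hash (recomputed tag): sum = 111+92+92+4 = 299; mod 256 = 43 → 2b.
Recomputed tag = 2b; claimed = 56 → mismatch.

invalid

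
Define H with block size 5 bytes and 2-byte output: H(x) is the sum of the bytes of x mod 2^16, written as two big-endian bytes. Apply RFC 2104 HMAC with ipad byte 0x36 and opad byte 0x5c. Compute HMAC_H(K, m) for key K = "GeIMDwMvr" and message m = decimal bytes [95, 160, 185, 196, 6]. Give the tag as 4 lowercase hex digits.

Key "GeIMDwMvr" = 47 65 49 4d 44 77 4d 76 72 is 9 bytes > B = 5, so hash it first: H(key) = 03 32, then zero-pad to 5 bytes: K' = 03 32 00 00 00.
K' ⊕ ipad = 35 04 36 36 36.  K' ⊕ opad = 5f 6e 5c 5c 5c.
Inner input = (K'⊕ipad) ∥ m = 35 04 36 36 36 ∥ 5f a0 b9 c4 06.
Inner hash: sum = 53+4+54+54+54+95+160+185+196+6 = 861 → 03 5d.
Outer input = (K'⊕opad) ∥ inner = 5f 6e 5c 5c 5c ∥ 03 5d.
Outer hash (tag): sum = 95+110+92+92+92+3+93 = 577 → 02 41.

0241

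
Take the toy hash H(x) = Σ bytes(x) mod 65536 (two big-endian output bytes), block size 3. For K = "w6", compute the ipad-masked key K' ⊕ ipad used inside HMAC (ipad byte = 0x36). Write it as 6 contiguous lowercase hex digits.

410036

Key "w6" = 77 36 is 2 bytes ≤ B = 3; zero-pad to 3 bytes: K' = 77 36 00.
XOR each byte with 0x36: 77⊕36=41, 36⊕36=00, 00⊕36=36.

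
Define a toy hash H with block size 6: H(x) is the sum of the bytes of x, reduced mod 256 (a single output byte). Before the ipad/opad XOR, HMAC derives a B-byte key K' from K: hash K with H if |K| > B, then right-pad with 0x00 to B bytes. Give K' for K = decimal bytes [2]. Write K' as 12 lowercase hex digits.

Key decimal bytes [2] = 02 is 1 byte ≤ B = 6; zero-pad to 6 bytes: K' = 02 00 00 00 00 00.

020000000000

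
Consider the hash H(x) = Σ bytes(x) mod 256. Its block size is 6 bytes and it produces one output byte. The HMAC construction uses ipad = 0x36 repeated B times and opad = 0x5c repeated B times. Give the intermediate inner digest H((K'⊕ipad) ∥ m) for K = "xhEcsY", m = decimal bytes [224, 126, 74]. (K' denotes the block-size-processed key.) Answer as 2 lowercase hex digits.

d0

Key "xhEcsY" = 78 68 45 63 73 59 is exactly B = 6 bytes: K' = 78 68 45 63 73 59.
K' ⊕ ipad = 4e 5e 73 55 45 6f.
Inner input = 4e 5e 73 55 45 6f ∥ e0 7e 4a.
Inner hash: sum = 78+94+115+85+69+111+224+126+74 = 976; mod 256 = 208 → d0.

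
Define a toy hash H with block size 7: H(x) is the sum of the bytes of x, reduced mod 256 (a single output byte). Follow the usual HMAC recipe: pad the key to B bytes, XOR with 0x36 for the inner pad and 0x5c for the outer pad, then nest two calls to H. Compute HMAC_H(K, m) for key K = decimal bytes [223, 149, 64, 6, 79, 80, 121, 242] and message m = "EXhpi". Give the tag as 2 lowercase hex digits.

Key decimal bytes [223, 149, 64, 6, 79, 80, 121, 242] = df 95 40 06 4f 50 79 f2 is 8 bytes > B = 7, so hash it first: H(key) = c4, then zero-pad to 7 bytes: K' = c4 00 00 00 00 00 00.
K' ⊕ ipad = f2 36 36 36 36 36 36.  K' ⊕ opad = 98 5c 5c 5c 5c 5c 5c.
Inner input = (K'⊕ipad) ∥ m = f2 36 36 36 36 36 36 ∥ 45 58 68 70 69.
Inner hash: sum = 242+54+54+54+54+54+54+69+88+104+112+105 = 1044; mod 256 = 20 → 14.
Outer input = (K'⊕opad) ∥ inner = 98 5c 5c 5c 5c 5c 5c ∥ 14.
Outer hash (tag): sum = 152+92+92+92+92+92+92+20 = 724; mod 256 = 212 → d4.

d4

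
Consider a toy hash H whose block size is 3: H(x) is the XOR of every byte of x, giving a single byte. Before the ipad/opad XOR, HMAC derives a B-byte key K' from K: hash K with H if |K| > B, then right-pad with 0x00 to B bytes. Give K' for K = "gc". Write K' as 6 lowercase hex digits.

Key "gc" = 67 63 is 2 bytes ≤ B = 3; zero-pad to 3 bytes: K' = 67 63 00.

676300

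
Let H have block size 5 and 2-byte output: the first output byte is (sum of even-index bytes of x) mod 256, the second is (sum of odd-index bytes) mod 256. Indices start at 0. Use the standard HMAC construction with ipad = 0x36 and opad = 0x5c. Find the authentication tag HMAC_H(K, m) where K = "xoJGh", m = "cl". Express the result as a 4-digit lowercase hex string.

Key "xoJGh" = 78 6f 4a 47 68 is exactly B = 5 bytes: K' = 78 6f 4a 47 68.
K' ⊕ ipad = 4e 59 7c 71 5e.  K' ⊕ opad = 24 33 16 1b 34.
Inner input = (K'⊕ipad) ∥ m = 4e 59 7c 71 5e ∥ 63 6c.
Inner hash: even-index sum = 404 mod 256 = 148; odd-index sum = 301 mod 256 = 45 → 94 2d.
Outer input = (K'⊕opad) ∥ inner = 24 33 16 1b 34 ∥ 94 2d.
Outer hash (tag): even-index sum = 155 mod 256 = 155; odd-index sum = 226 mod 256 = 226 → 9b e2.

9be2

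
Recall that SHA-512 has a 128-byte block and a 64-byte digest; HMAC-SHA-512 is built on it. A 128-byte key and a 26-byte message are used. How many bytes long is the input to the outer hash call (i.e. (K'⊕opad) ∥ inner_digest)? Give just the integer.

Key is 128 ≤ 128 bytes, zero-padded: |K'| = 128.
Outer input = (K'⊕opad) ∥ H(inner) → 128 + 64 = 192 bytes.

192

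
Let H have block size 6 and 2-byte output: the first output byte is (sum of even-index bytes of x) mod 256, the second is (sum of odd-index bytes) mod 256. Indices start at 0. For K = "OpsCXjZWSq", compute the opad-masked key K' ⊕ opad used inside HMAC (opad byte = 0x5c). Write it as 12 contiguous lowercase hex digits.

9bb95c5c5c5c

Key "OpsCXjZWSq" = 4f 70 73 43 58 6a 5a 57 53 71 is 10 bytes > B = 6, so hash it first: H(key) = c7 e5, then zero-pad to 6 bytes: K' = c7 e5 00 00 00 00.
XOR each byte with 0x5c: c7⊕5c=9b, e5⊕5c=b9, 00⊕5c=5c, 00⊕5c=5c, 00⊕5c=5c, 00⊕5c=5c.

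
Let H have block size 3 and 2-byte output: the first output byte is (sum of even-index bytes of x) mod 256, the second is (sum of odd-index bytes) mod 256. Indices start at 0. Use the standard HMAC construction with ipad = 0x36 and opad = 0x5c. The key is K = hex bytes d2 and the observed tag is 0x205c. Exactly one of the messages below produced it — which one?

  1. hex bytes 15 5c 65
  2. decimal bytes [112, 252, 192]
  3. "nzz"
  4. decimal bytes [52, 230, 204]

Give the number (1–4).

Key hex bytes d2 is 1 byte ≤ B = 3; zero-pad to 3 bytes: K' = d2 00 00.
K' ⊕ ipad = e4 36 36; K' ⊕ opad = 8e 5c 5c.
m1: inner = H(e4 36 36 15 5c 65) = 76 b0; tag = H(8e 5c 5c 76 b0) = 9ad2
m2: inner = H(e4 36 36 70 fc c0) = 16 66; tag = H(8e 5c 5c 16 66) = 5072
m3: inner = H(e4 36 36 6e 7a 7a) = 94 1e; tag = H(8e 5c 5c 94 1e) = 08f0
m4: inner = H(e4 36 36 34 e6 cc) = 00 36; tag = H(8e 5c 5c 00 36) = 205c ← matches

4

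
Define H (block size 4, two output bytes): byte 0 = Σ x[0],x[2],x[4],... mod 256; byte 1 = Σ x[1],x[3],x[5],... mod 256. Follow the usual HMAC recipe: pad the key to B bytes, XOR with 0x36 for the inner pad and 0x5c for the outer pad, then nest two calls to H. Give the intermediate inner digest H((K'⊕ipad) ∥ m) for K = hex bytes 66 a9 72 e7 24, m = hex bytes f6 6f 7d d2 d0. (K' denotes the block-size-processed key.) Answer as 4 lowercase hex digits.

Key hex bytes 66 a9 72 e7 24 is 5 bytes > B = 4, so hash it first: H(key) = fc 90, then zero-pad to 4 bytes: K' = fc 90 00 00.
K' ⊕ ipad = ca a6 36 36.
Inner input = ca a6 36 36 ∥ f6 6f 7d d2 d0.
Inner hash: even-index sum = 835 mod 256 = 67; odd-index sum = 541 mod 256 = 29 → 43 1d.

431d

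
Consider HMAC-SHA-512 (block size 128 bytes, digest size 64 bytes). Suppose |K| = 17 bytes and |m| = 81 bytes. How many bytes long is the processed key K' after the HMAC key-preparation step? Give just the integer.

128

Key is 17 ≤ 128 bytes, zero-padded: |K'| = 128.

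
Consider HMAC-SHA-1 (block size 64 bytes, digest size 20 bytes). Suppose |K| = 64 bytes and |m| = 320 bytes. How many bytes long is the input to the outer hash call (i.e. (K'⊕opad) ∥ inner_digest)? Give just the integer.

84

Key is 64 ≤ 64 bytes, zero-padded: |K'| = 64.
Outer input = (K'⊕opad) ∥ H(inner) → 64 + 20 = 84 bytes.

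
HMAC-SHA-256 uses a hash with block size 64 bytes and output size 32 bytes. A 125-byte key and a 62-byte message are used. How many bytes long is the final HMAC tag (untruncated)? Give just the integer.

32

The tag is one SHA-256 digest: 32 bytes.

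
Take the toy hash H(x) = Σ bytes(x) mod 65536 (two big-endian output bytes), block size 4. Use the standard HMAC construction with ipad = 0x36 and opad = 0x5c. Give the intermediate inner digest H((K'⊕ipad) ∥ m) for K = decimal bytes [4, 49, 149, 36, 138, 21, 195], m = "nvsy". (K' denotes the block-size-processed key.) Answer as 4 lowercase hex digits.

Key decimal bytes [4, 49, 149, 36, 138, 21, 195] = 04 31 95 24 8a 15 c3 is 7 bytes > B = 4, so hash it first: H(key) = 02 50, then zero-pad to 4 bytes: K' = 02 50 00 00.
K' ⊕ ipad = 34 66 36 36.
Inner input = 34 66 36 36 ∥ 6e 76 73 79.
Inner hash: sum = 52+102+54+54+110+118+115+121 = 726 → 02 d6.

02d6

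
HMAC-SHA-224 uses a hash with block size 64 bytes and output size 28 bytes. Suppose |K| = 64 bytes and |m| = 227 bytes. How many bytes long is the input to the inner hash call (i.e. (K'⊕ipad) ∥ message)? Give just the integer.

291

Key is 64 ≤ 64 bytes, zero-padded: |K'| = 64.
Inner input = (K'⊕ipad) ∥ m → 64 + 227 = 291 bytes.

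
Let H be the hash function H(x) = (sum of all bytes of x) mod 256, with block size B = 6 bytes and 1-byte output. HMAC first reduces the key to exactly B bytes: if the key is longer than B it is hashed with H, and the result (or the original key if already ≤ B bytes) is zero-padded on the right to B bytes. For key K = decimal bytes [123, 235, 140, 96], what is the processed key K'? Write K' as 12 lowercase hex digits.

Key decimal bytes [123, 235, 140, 96] = 7b eb 8c 60 is 4 bytes ≤ B = 6; zero-pad to 6 bytes: K' = 7b eb 8c 60 00 00.

7beb8c600000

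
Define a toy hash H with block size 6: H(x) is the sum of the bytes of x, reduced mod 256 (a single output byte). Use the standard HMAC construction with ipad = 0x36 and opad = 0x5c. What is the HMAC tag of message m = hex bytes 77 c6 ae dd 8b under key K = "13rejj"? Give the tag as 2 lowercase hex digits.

5d

Key "13rejj" = 31 33 72 65 6a 6a is exactly B = 6 bytes: K' = 31 33 72 65 6a 6a.
K' ⊕ ipad = 07 05 44 53 5c 5c.  K' ⊕ opad = 6d 6f 2e 39 36 36.
Inner input = (K'⊕ipad) ∥ m = 07 05 44 53 5c 5c ∥ 77 c6 ae dd 8b.
Inner hash: sum = 7+5+68+83+92+92+119+198+174+221+139 = 1198; mod 256 = 174 → ae.
Outer input = (K'⊕opad) ∥ inner = 6d 6f 2e 39 36 36 ∥ ae.
Outer hash (tag): sum = 109+111+46+57+54+54+174 = 605; mod 256 = 93 → 5d.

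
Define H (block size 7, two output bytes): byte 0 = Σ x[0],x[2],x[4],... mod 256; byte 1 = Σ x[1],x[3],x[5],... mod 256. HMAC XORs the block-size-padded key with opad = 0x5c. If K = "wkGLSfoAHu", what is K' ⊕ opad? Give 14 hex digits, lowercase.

948f5c5c5c5c5c

Key "wkGLSfoAHu" = 77 6b 47 4c 53 66 6f 41 48 75 is 10 bytes > B = 7, so hash it first: H(key) = c8 d3, then zero-pad to 7 bytes: K' = c8 d3 00 00 00 00 00.
XOR each byte with 0x5c: c8⊕5c=94, d3⊕5c=8f, 00⊕5c=5c, 00⊕5c=5c, 00⊕5c=5c, 00⊕5c=5c, 00⊕5c=5c.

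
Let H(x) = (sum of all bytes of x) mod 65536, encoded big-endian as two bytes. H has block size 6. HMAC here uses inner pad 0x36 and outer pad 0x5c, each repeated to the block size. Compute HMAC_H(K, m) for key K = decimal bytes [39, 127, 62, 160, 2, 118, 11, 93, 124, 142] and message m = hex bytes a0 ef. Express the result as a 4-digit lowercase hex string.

02f7

Key decimal bytes [39, 127, 62, 160, 2, 118, 11, 93, 124, 142] = 27 7f 3e a0 02 76 0b 5d 7c 8e is 10 bytes > B = 6, so hash it first: H(key) = 03 6e, then zero-pad to 6 bytes: K' = 03 6e 00 00 00 00.
K' ⊕ ipad = 35 58 36 36 36 36.  K' ⊕ opad = 5f 32 5c 5c 5c 5c.
Inner input = (K'⊕ipad) ∥ m = 35 58 36 36 36 36 ∥ a0 ef.
Inner hash: sum = 53+88+54+54+54+54+160+239 = 756 → 02 f4.
Outer input = (K'⊕opad) ∥ inner = 5f 32 5c 5c 5c 5c ∥ 02 f4.
Outer hash (tag): sum = 95+50+92+92+92+92+2+244 = 759 → 02 f7.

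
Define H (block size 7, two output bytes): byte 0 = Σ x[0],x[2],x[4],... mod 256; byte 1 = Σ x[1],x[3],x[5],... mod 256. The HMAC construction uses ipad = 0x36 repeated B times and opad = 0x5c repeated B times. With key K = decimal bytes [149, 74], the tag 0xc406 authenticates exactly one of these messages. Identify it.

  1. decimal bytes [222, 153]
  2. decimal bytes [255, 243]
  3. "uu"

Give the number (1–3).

2

Key decimal bytes [149, 74] = 95 4a is 2 bytes ≤ B = 7; zero-pad to 7 bytes: K' = 95 4a 00 00 00 00 00.
K' ⊕ ipad = a3 7c 36 36 36 36 36; K' ⊕ opad = c9 16 5c 5c 5c 5c 5c.
m1: inner = H(a3 7c 36 36 36 36 36 de 99) = de c6; tag = H(c9 16 5c 5c 5c 5c 5c de c6) = a3ac
m2: inner = H(a3 7c 36 36 36 36 36 ff f3) = 38 e7; tag = H(c9 16 5c 5c 5c 5c 5c 38 e7) = c406 ← matches
m3: inner = H(a3 7c 36 36 36 36 36 75 75) = ba 5d; tag = H(c9 16 5c 5c 5c 5c 5c ba 5d) = 3a88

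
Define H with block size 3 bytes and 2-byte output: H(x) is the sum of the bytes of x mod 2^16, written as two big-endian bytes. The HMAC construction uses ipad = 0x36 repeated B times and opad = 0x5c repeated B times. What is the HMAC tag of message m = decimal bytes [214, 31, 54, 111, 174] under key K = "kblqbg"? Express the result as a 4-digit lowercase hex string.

Key "kblqbg" = 6b 62 6c 71 62 67 is 6 bytes > B = 3, so hash it first: H(key) = 02 73, then zero-pad to 3 bytes: K' = 02 73 00.
K' ⊕ ipad = 34 45 36.  K' ⊕ opad = 5e 2f 5c.
Inner input = (K'⊕ipad) ∥ m = 34 45 36 ∥ d6 1f 36 6f ae.
Inner hash: sum = 52+69+54+214+31+54+111+174 = 759 → 02 f7.
Outer input = (K'⊕opad) ∥ inner = 5e 2f 5c ∥ 02 f7.
Outer hash (tag): sum = 94+47+92+2+247 = 482 → 01 e2.

01e2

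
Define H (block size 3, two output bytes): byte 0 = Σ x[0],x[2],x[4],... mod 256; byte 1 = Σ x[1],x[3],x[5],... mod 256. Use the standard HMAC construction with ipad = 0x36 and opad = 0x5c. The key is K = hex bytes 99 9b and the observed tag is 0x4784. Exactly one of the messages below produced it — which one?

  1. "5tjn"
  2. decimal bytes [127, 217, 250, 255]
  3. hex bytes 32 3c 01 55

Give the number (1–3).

2

Key hex bytes 99 9b is 2 bytes ≤ B = 3; zero-pad to 3 bytes: K' = 99 9b 00.
K' ⊕ ipad = af ad 36; K' ⊕ opad = c5 c7 5c.
m1: inner = H(af ad 36 35 74 6a 6e) = c7 4c; tag = H(c5 c7 5c c7 4c) = 6d8e
m2: inner = H(af ad 36 7f d9 fa ff) = bd 26; tag = H(c5 c7 5c bd 26) = 4784 ← matches
m3: inner = H(af ad 36 32 3c 01 55) = 76 e0; tag = H(c5 c7 5c 76 e0) = 013d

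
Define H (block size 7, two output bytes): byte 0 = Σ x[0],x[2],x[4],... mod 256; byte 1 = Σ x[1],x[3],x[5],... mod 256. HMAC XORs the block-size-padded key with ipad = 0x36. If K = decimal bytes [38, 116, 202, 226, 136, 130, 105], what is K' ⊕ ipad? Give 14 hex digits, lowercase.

Key decimal bytes [38, 116, 202, 226, 136, 130, 105] = 26 74 ca e2 88 82 69 is exactly B = 7 bytes: K' = 26 74 ca e2 88 82 69.
XOR each byte with 0x36: 26⊕36=10, 74⊕36=42, ca⊕36=fc, e2⊕36=d4, 88⊕36=be, 82⊕36=b4, 69⊕36=5f.

1042fcd4beb45f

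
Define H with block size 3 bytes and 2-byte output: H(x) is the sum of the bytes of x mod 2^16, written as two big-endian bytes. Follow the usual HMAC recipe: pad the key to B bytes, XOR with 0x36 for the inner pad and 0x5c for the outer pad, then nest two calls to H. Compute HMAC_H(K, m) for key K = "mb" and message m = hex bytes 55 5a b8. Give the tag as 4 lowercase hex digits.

0119

Key "mb" = 6d 62 is 2 bytes ≤ B = 3; zero-pad to 3 bytes: K' = 6d 62 00.
K' ⊕ ipad = 5b 54 36.  K' ⊕ opad = 31 3e 5c.
Inner input = (K'⊕ipad) ∥ m = 5b 54 36 ∥ 55 5a b8.
Inner hash: sum = 91+84+54+85+90+184 = 588 → 02 4c.
Outer input = (K'⊕opad) ∥ inner = 31 3e 5c ∥ 02 4c.
Outer hash (tag): sum = 49+62+92+2+76 = 281 → 01 19.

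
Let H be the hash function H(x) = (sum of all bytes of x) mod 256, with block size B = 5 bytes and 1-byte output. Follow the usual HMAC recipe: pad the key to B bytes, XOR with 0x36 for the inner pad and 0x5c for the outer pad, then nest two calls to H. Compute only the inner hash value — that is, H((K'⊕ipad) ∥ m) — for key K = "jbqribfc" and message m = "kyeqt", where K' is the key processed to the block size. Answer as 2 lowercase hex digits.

7b

Key "jbqribfc" = 6a 62 71 72 69 62 66 63 is 8 bytes > B = 5, so hash it first: H(key) = 43, then zero-pad to 5 bytes: K' = 43 00 00 00 00.
K' ⊕ ipad = 75 36 36 36 36.
Inner input = 75 36 36 36 36 ∥ 6b 79 65 71 74.
Inner hash: sum = 117+54+54+54+54+107+121+101+113+116 = 891; mod 256 = 123 → 7b.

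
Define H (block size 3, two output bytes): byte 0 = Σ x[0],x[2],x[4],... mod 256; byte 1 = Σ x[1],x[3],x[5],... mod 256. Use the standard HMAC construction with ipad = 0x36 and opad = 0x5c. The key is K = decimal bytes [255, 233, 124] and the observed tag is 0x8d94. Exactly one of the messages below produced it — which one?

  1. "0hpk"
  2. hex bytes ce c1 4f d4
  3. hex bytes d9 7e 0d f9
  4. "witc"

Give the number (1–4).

Key decimal bytes [255, 233, 124] = ff e9 7c is exactly B = 3 bytes: K' = ff e9 7c.
K' ⊕ ipad = c9 df 4a; K' ⊕ opad = a3 b5 20.
m1: inner = H(c9 df 4a 30 68 70 6b) = e6 7f; tag = H(a3 b5 20 e6 7f) = 429b
m2: inner = H(c9 df 4a ce c1 4f d4) = a8 fc; tag = H(a3 b5 20 a8 fc) = bf5d
m3: inner = H(c9 df 4a d9 7e 0d f9) = 8a c5; tag = H(a3 b5 20 8a c5) = 883f
m4: inner = H(c9 df 4a 77 69 74 63) = df ca; tag = H(a3 b5 20 df ca) = 8d94 ← matches

4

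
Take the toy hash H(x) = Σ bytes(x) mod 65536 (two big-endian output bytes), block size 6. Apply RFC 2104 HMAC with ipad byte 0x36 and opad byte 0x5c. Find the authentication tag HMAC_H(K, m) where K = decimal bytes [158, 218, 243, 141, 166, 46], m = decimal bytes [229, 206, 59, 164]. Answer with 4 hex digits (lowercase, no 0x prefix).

0488

Key decimal bytes [158, 218, 243, 141, 166, 46] = 9e da f3 8d a6 2e is exactly B = 6 bytes: K' = 9e da f3 8d a6 2e.
K' ⊕ ipad = a8 ec c5 bb 90 18.  K' ⊕ opad = c2 86 af d1 fa 72.
Inner input = (K'⊕ipad) ∥ m = a8 ec c5 bb 90 18 ∥ e5 ce 3b a4.
Inner hash: sum = 168+236+197+187+144+24+229+206+59+164 = 1614 → 06 4e.
Outer input = (K'⊕opad) ∥ inner = c2 86 af d1 fa 72 ∥ 06 4e.
Outer hash (tag): sum = 194+134+175+209+250+114+6+78 = 1160 → 04 88.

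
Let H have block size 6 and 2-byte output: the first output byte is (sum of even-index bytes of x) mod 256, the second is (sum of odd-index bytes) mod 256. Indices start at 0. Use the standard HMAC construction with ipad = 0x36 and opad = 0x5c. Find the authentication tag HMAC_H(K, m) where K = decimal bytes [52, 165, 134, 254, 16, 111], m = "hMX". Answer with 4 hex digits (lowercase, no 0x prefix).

26cf

Key decimal bytes [52, 165, 134, 254, 16, 111] = 34 a5 86 fe 10 6f is exactly B = 6 bytes: K' = 34 a5 86 fe 10 6f.
K' ⊕ ipad = 02 93 b0 c8 26 59.  K' ⊕ opad = 68 f9 da a2 4c 33.
Inner input = (K'⊕ipad) ∥ m = 02 93 b0 c8 26 59 ∥ 68 4d 58.
Inner hash: even-index sum = 408 mod 256 = 152; odd-index sum = 513 mod 256 = 1 → 98 01.
Outer input = (K'⊕opad) ∥ inner = 68 f9 da a2 4c 33 ∥ 98 01.
Outer hash (tag): even-index sum = 550 mod 256 = 38; odd-index sum = 463 mod 256 = 207 → 26 cf.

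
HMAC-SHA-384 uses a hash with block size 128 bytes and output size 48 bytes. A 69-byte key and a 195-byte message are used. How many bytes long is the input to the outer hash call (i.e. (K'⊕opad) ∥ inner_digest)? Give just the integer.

Key is 69 ≤ 128 bytes, zero-padded: |K'| = 128.
Outer input = (K'⊕opad) ∥ H(inner) → 128 + 48 = 176 bytes.

176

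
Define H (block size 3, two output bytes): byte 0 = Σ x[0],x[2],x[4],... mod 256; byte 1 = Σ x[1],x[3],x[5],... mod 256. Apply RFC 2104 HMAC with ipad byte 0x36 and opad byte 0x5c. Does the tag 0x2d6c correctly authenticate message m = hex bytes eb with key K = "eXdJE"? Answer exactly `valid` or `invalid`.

Key "eXdJE" = 65 58 64 4a 45 is 5 bytes > B = 3, so hash it first: H(key) = 0e a2, then zero-pad to 3 bytes: K' = 0e a2 00.
K' ⊕ ipad = 38 94 36; K' ⊕ opad = 52 fe 5c.
Inner hash: even-index sum = 110 mod 256 = 110; odd-index sum = 383 mod 256 = 127 → 6e 7f.
Outer hash (recomputed tag): even-index sum = 301 mod 256 = 45; odd-index sum = 364 mod 256 = 108 → 2d 6c.
Recomputed tag = 2d6c; claimed = 2d6c → match.

valid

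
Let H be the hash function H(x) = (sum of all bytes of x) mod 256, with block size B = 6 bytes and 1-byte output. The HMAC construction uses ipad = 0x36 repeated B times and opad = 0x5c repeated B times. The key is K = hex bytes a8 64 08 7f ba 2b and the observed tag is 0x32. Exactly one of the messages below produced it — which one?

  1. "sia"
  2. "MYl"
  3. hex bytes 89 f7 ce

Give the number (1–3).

2

Key hex bytes a8 64 08 7f ba 2b is exactly B = 6 bytes: K' = a8 64 08 7f ba 2b.
K' ⊕ ipad = 9e 52 3e 49 8c 1d; K' ⊕ opad = f4 38 54 23 e6 77.
m1: inner = H(9e 52 3e 49 8c 1d 73 69 61) = 5d; tag = H(f4 38 54 23 e6 77 5d) = 5d
m2: inner = H(9e 52 3e 49 8c 1d 4d 59 6c) = 32; tag = H(f4 38 54 23 e6 77 32) = 32 ← matches
m3: inner = H(9e 52 3e 49 8c 1d 89 f7 ce) = 6e; tag = H(f4 38 54 23 e6 77 6e) = 6e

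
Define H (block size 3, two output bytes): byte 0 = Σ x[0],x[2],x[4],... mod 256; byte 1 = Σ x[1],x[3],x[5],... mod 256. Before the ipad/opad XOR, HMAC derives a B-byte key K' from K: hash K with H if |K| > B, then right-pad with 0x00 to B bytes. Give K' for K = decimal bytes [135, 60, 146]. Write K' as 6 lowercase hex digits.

873c92

Key decimal bytes [135, 60, 146] = 87 3c 92 is exactly B = 3 bytes: K' = 87 3c 92.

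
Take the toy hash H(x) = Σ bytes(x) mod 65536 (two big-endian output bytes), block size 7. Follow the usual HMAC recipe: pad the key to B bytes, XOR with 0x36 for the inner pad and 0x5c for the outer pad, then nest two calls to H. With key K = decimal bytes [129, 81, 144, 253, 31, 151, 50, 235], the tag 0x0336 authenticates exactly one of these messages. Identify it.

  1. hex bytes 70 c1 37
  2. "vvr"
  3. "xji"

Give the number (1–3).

Key decimal bytes [129, 81, 144, 253, 31, 151, 50, 235] = 81 51 90 fd 1f 97 32 eb is 8 bytes > B = 7, so hash it first: H(key) = 04 32, then zero-pad to 7 bytes: K' = 04 32 00 00 00 00 00.
K' ⊕ ipad = 32 04 36 36 36 36 36; K' ⊕ opad = 58 6e 5c 5c 5c 5c 5c.
m1: inner = H(32 04 36 36 36 36 36 70 c1 37) = 02 ac; tag = H(58 6e 5c 5c 5c 5c 5c 02 ac) = 0340
m2: inner = H(32 04 36 36 36 36 36 76 76 72) = 02 a2; tag = H(58 6e 5c 5c 5c 5c 5c 02 a2) = 0336 ← matches
m3: inner = H(32 04 36 36 36 36 36 78 6a 69) = 02 8f; tag = H(58 6e 5c 5c 5c 5c 5c 02 8f) = 0323

2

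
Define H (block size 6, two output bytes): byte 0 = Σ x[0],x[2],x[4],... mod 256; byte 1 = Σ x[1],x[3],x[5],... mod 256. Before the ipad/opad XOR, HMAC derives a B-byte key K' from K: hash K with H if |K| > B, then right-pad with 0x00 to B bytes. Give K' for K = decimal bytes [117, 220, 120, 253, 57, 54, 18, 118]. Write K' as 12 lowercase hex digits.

388500000000

|K| = 8 > B = 6, so first hash the key.
H(K): even-index sum = 312 mod 256 = 56; odd-index sum = 645 mod 256 = 133 → 38 85.
Zero-pad H(K) = 38 85 to 6 bytes: K' = 38 85 00 00 00 00.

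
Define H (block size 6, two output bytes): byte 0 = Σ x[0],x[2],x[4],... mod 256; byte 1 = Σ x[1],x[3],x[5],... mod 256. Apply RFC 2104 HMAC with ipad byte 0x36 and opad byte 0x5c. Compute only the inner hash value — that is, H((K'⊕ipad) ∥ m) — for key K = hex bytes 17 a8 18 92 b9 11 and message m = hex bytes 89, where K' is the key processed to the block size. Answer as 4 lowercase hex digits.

Key hex bytes 17 a8 18 92 b9 11 is exactly B = 6 bytes: K' = 17 a8 18 92 b9 11.
K' ⊕ ipad = 21 9e 2e a4 8f 27.
Inner input = 21 9e 2e a4 8f 27 ∥ 89.
Inner hash: even-index sum = 359 mod 256 = 103; odd-index sum = 361 mod 256 = 105 → 67 69.

6769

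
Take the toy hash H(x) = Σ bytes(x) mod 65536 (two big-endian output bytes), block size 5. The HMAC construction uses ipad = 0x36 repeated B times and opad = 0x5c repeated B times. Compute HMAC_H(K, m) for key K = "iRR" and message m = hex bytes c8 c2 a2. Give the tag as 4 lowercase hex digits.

Key "iRR" = 69 52 52 is 3 bytes ≤ B = 5; zero-pad to 5 bytes: K' = 69 52 52 00 00.
K' ⊕ ipad = 5f 64 64 36 36.  K' ⊕ opad = 35 0e 0e 5c 5c.
Inner input = (K'⊕ipad) ∥ m = 5f 64 64 36 36 ∥ c8 c2 a2.
Inner hash: sum = 95+100+100+54+54+200+194+162 = 959 → 03 bf.
Outer input = (K'⊕opad) ∥ inner = 35 0e 0e 5c 5c ∥ 03 bf.
Outer hash (tag): sum = 53+14+14+92+92+3+191 = 459 → 01 cb.

01cb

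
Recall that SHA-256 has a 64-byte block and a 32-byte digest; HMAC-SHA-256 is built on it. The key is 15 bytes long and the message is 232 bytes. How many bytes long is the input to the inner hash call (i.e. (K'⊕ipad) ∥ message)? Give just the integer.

296

Key is 15 ≤ 64 bytes, zero-padded: |K'| = 64.
Inner input = (K'⊕ipad) ∥ m → 64 + 232 = 296 bytes.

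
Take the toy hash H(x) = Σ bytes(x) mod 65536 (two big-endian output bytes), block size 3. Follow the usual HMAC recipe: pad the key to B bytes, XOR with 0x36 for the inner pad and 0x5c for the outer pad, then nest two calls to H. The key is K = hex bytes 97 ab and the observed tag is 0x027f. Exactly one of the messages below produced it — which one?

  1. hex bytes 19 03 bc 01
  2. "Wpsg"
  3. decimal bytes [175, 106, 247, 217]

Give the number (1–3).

3

Key hex bytes 97 ab is 2 bytes ≤ B = 3; zero-pad to 3 bytes: K' = 97 ab 00.
K' ⊕ ipad = a1 9d 36; K' ⊕ opad = cb f7 5c.
m1: inner = H(a1 9d 36 19 03 bc 01) = 02 4d; tag = H(cb f7 5c 02 4d) = 026d
m2: inner = H(a1 9d 36 57 70 73 67) = 03 15; tag = H(cb f7 5c 03 15) = 0236
m3: inner = H(a1 9d 36 af 6a f7 d9) = 04 5d; tag = H(cb f7 5c 04 5d) = 027f ← matches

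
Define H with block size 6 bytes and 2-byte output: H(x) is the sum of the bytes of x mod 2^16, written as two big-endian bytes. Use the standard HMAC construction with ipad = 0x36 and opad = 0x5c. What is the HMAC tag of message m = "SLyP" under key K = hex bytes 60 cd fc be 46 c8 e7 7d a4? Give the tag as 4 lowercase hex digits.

02ab

Key hex bytes 60 cd fc be 46 c8 e7 7d a4 is 9 bytes > B = 6, so hash it first: H(key) = 05 fd, then zero-pad to 6 bytes: K' = 05 fd 00 00 00 00.
K' ⊕ ipad = 33 cb 36 36 36 36.  K' ⊕ opad = 59 a1 5c 5c 5c 5c.
Inner input = (K'⊕ipad) ∥ m = 33 cb 36 36 36 36 ∥ 53 4c 79 50.
Inner hash: sum = 51+203+54+54+54+54+83+76+121+80 = 830 → 03 3e.
Outer input = (K'⊕opad) ∥ inner = 59 a1 5c 5c 5c 5c ∥ 03 3e.
Outer hash (tag): sum = 89+161+92+92+92+92+3+62 = 683 → 02 ab.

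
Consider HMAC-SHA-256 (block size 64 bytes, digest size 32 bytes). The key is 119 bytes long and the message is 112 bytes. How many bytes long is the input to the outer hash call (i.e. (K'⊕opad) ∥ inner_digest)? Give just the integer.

96

Key is 119 > 64 bytes, so it is hashed to 32 bytes then zero-padded to 64: |K'| = 64.
Outer input = (K'⊕opad) ∥ H(inner) → 64 + 32 = 96 bytes.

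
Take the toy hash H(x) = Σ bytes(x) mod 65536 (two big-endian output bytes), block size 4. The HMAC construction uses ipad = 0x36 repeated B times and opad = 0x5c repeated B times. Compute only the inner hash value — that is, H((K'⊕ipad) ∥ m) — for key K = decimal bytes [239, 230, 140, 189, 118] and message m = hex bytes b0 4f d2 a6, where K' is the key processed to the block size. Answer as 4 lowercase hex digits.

03ba

Key decimal bytes [239, 230, 140, 189, 118] = ef e6 8c bd 76 is 5 bytes > B = 4, so hash it first: H(key) = 03 94, then zero-pad to 4 bytes: K' = 03 94 00 00.
K' ⊕ ipad = 35 a2 36 36.
Inner input = 35 a2 36 36 ∥ b0 4f d2 a6.
Inner hash: sum = 53+162+54+54+176+79+210+166 = 954 → 03 ba.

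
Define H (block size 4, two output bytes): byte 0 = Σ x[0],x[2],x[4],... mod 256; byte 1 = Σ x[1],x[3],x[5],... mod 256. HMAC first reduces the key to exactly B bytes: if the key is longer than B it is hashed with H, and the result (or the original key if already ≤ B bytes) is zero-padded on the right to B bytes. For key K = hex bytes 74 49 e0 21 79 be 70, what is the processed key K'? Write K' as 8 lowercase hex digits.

|K| = 7 > B = 4, so first hash the key.
H(K): even-index sum = 573 mod 256 = 61; odd-index sum = 296 mod 256 = 40 → 3d 28.
Zero-pad H(K) = 3d 28 to 4 bytes: K' = 3d 28 00 00.

3d280000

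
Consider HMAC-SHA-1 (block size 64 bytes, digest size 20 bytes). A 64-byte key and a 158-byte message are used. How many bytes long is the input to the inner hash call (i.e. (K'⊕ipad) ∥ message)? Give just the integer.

Key is 64 ≤ 64 bytes, zero-padded: |K'| = 64.
Inner input = (K'⊕ipad) ∥ m → 64 + 158 = 222 bytes.

222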